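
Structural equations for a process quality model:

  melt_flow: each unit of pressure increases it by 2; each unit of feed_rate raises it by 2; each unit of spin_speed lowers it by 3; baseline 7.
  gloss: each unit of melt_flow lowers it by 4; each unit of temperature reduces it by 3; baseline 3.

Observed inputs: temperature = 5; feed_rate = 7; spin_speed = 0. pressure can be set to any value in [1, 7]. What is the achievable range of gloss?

-152 to -104

Substituting into the melt_flow equation gives melt_flow = 2*pressure + 21.
gloss becomes -8*pressure - 96.
Linear in pressure, so extremes are at the endpoints: pressure = 1 gives gloss = -104; pressure = 7 gives gloss = -152.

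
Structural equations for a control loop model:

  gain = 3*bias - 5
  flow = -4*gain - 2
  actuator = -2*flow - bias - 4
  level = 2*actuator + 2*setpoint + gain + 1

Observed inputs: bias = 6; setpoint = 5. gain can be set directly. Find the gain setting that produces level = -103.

gain = -6

Intervening on gain fixes its value directly, overriding its dependence on bias.
Substituting into the actuator equation gives actuator = 8*gain - 6.
Substituting into the level equation gives level = 17*gain - 1.
Solve 17*gain - 1 = -103: gain = (-103 + 1) / 17 = -6.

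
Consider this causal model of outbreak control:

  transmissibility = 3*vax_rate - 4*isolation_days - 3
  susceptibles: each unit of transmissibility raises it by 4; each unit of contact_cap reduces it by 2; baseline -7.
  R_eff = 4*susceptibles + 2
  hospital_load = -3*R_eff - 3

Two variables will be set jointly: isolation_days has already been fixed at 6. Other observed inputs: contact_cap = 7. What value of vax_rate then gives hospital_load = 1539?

vax_rate = 0

With isolation_days held at 6:
Substituting into the transmissibility equation gives transmissibility = 3*vax_rate - 27.
Substituting into the susceptibles equation gives susceptibles = 12*vax_rate - 129.
This gives R_eff = 48*vax_rate - 514.
Substituting into the hospital_load equation gives hospital_load = -144*vax_rate + 1539.
Solve -144*vax_rate + 1539 = 1539: vax_rate = (1539 - 1539) / -144 = 0.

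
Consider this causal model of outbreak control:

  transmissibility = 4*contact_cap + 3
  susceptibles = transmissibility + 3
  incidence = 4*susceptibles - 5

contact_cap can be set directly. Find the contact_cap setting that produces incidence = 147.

contact_cap = 8

Substituting into the susceptibles equation gives susceptibles = 4*contact_cap + 6.
This gives incidence = 16*contact_cap + 19.
Solve 16*contact_cap + 19 = 147: contact_cap = (147 - 19) / 16 = 8.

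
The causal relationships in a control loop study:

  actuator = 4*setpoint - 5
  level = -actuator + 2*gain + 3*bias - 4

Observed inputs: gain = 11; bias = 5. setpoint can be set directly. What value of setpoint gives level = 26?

Substituting into the level equation gives level = -4*setpoint + 38.
Solve -4*setpoint + 38 = 26: setpoint = (26 - 38) / -4 = 3.

setpoint = 3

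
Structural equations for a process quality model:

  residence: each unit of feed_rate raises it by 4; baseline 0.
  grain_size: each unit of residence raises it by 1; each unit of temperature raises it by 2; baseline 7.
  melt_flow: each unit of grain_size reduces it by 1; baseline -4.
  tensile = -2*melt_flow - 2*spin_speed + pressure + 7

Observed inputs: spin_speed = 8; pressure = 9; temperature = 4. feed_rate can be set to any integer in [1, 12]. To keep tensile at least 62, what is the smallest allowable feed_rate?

Substituting into the grain_size equation gives grain_size = 4*feed_rate + 15.
Substituting into the melt_flow equation gives melt_flow = -4*feed_rate - 19.
Substituting into the tensile equation gives tensile = 8*feed_rate + 38.
Require 8*feed_rate + 38 ≥ 62, so feed_rate ≥ 3.
The smallest integer in [1, 12] satisfying this is 3.

feed_rate = 3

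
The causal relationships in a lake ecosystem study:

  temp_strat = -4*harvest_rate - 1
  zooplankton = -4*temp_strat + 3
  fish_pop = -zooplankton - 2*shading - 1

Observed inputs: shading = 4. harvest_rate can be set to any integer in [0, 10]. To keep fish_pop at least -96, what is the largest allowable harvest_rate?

Substituting into the zooplankton equation gives zooplankton = 16*harvest_rate + 7.
fish_pop becomes -16*harvest_rate - 16.
Require -16*harvest_rate - 16 ≥ -96, so harvest_rate ≤ 5.
The largest integer in [0, 10] satisfying this is 5.

harvest_rate = 5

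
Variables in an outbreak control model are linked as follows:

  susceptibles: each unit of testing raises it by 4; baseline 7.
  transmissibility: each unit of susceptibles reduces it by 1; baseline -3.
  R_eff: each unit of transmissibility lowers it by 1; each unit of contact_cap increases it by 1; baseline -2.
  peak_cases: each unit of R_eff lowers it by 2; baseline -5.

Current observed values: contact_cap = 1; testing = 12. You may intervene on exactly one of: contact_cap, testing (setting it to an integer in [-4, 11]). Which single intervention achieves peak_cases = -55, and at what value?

Intervening on contact_cap: peak_cases = -2*contact_cap - 117. Reaching -55 requires contact_cap = -31, outside [-4, 11].
Intervening on testing: with other inputs at their observed values, peak_cases = -8*testing - 23. Solving for -55 gives testing = 4, within [-4, 11].

set testing = 4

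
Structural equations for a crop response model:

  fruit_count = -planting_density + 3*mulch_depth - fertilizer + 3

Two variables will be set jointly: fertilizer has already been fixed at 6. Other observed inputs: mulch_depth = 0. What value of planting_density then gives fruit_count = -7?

planting_density = 4

With fertilizer held at 6:
Substituting into the fruit_count equation gives fruit_count = -planting_density - 3.
Solve -planting_density - 3 = -7: planting_density = (-7 + 3) / -1 = 4.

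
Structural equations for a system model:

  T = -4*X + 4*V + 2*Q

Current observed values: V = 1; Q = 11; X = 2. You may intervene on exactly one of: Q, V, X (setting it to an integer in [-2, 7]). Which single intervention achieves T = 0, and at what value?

set Q = 2

Intervening on Q: with other inputs at their observed values, T = 2*Q - 4. Solving for 0 gives Q = 2, within [-2, 7].
Intervening on V: T = 4*V + 14. Reaching 0 requires V = -7/2, not an integer.
Intervening on X: T = -4*X + 26. Reaching 0 requires X = 13/2, not an integer.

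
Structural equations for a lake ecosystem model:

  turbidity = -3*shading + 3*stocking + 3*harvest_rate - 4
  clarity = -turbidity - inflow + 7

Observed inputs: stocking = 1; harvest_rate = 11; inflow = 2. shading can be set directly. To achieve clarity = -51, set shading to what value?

shading = -8

Substituting into the turbidity equation gives turbidity = -3*shading + 32.
Substituting into the clarity equation gives clarity = 3*shading - 27.
Solve 3*shading - 27 = -51: shading = (-51 + 27) / 3 = -8.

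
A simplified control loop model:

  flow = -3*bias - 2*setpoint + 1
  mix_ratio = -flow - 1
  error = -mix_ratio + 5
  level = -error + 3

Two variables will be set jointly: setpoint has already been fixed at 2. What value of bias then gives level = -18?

bias = -6

With setpoint held at 2:
Substituting into the flow equation gives flow = -3*bias - 3.
Substituting into the mix_ratio equation gives mix_ratio = 3*bias + 2.
So error = -3*bias + 3.
Substituting into the level equation gives level = 3*bias.
Solve 3*bias = -18: bias = -18 / 3 = -6.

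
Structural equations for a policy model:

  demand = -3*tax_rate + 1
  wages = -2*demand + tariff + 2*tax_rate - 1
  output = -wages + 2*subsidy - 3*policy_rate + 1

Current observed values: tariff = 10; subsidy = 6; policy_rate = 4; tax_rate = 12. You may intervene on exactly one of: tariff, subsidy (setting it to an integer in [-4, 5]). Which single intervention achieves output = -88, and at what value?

Intervening on tariff: with other inputs at their observed values, output = -tariff - 92. Solving for -88 gives tariff = -4, within [-4, 5].
Intervening on subsidy: output = 2*subsidy - 114. Reaching -88 requires subsidy = 13, outside [-4, 5].

set tariff = -4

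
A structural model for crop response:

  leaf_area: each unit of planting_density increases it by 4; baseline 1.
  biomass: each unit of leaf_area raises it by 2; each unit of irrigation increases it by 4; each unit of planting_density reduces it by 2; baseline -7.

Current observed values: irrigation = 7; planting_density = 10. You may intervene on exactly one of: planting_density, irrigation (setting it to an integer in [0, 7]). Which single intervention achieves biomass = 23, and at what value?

Intervening on planting_density: with other inputs at their observed values, biomass = 6*planting_density + 23. Solving for 23 gives planting_density = 0, within [0, 7].
Intervening on irrigation: biomass = 4*irrigation + 55. Reaching 23 requires irrigation = -8, outside [0, 7].

set planting_density = 0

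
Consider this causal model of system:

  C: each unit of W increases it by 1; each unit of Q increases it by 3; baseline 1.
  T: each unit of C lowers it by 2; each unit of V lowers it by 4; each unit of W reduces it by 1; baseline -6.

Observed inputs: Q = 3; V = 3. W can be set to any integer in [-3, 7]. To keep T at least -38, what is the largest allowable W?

W = 0

Substituting into the C equation gives C = W + 10.
Substituting into the T equation gives T = -3*W - 38.
Require -3*W - 38 ≥ -38, so W ≤ 0.
The largest integer in [-3, 7] satisfying this is 0.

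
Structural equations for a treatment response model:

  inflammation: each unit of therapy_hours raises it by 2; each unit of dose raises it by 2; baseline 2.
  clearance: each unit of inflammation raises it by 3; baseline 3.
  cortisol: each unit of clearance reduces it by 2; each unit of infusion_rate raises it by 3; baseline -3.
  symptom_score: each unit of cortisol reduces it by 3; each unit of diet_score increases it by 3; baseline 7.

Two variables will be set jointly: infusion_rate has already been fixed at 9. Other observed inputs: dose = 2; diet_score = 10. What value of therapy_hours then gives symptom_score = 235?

With infusion_rate held at 9:
Substituting into the inflammation equation gives inflammation = 2*therapy_hours + 6.
clearance becomes 6*therapy_hours + 21.
Substituting into the cortisol equation gives cortisol = -12*therapy_hours - 18.
Substituting into the symptom_score equation gives symptom_score = 36*therapy_hours + 91.
Solve 36*therapy_hours + 91 = 235: therapy_hours = (235 - 91) / 36 = 4.

therapy_hours = 4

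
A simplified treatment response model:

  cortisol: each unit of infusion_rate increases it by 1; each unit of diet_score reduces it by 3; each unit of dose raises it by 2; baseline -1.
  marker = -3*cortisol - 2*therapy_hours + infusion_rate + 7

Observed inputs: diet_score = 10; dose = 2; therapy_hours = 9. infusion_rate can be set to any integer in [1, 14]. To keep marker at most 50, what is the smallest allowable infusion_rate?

infusion_rate = 10

Substituting into the cortisol equation gives cortisol = infusion_rate - 27.
Substituting into the marker equation gives marker = -2*infusion_rate + 70.
Require -2*infusion_rate + 70 ≤ 50, so infusion_rate ≥ 10.
The smallest integer in [1, 14] satisfying this is 10.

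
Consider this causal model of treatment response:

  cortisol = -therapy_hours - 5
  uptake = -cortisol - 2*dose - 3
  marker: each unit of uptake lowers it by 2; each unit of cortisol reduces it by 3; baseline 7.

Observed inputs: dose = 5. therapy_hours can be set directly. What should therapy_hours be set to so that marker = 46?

therapy_hours = 8

Substituting into the uptake equation gives uptake = therapy_hours - 8.
Substituting into the marker equation gives marker = therapy_hours + 38.
Solve therapy_hours + 38 = 46: therapy_hours = (46 - 38) / 1 = 8.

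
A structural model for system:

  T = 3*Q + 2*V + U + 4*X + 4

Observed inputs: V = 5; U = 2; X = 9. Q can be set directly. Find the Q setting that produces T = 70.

Substituting into the T equation gives T = 3*Q + 52.
Solve 3*Q + 52 = 70: Q = (70 - 52) / 3 = 6.

Q = 6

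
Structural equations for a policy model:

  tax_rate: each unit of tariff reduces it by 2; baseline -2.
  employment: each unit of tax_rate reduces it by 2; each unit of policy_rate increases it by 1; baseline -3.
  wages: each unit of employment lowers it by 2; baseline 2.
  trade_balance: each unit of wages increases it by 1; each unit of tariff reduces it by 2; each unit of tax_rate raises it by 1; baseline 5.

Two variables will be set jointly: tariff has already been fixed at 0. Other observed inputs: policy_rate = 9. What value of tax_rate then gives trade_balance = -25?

tax_rate = -4

With tariff held at 0:
Intervening on tax_rate fixes its value directly, overriding its dependence on tariff.
Substituting into the employment equation gives employment = -2*tax_rate + 6.
Substituting into the wages equation gives wages = 4*tax_rate - 10.
Substituting into the trade_balance equation gives trade_balance = 5*tax_rate - 5.
Solve 5*tax_rate - 5 = -25: tax_rate = (-25 + 5) / 5 = -4.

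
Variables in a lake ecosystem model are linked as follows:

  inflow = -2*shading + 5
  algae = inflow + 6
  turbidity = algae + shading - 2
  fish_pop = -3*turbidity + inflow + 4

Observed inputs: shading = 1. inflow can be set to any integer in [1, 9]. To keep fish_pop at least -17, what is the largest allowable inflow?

Intervening on inflow fixes its value directly, overriding its dependence on shading.
Substituting into the turbidity equation gives turbidity = inflow + 5.
So fish_pop = -2*inflow - 11.
Require -2*inflow - 11 ≥ -17, so inflow ≤ 3.
The largest integer in [1, 9] satisfying this is 3.

inflow = 3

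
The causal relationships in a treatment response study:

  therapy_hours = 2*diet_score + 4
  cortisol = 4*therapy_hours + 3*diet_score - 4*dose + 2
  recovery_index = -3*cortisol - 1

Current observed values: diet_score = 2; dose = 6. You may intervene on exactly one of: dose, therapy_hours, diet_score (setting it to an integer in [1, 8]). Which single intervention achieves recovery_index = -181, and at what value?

set diet_score = 6

Intervening on dose: recovery_index = 12*dose - 121. Reaching -181 requires dose = -5, outside [1, 8].
Intervening on therapy_hours: recovery_index = -12*therapy_hours + 47. Reaching -181 requires therapy_hours = 19, outside [1, 8].
Intervening on diet_score: with other inputs at their observed values, recovery_index = -33*diet_score + 17. Solving for -181 gives diet_score = 6, within [1, 8].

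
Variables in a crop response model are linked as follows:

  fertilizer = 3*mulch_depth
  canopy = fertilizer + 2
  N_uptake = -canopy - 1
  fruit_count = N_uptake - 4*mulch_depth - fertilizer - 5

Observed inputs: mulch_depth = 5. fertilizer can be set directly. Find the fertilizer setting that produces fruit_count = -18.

fertilizer = -5

Intervening on fertilizer fixes its value directly, overriding its dependence on mulch_depth.
Substituting into the N_uptake equation gives N_uptake = -fertilizer - 3.
This gives fruit_count = -2*fertilizer - 28.
Solve -2*fertilizer - 28 = -18: fertilizer = (-18 + 28) / -2 = -5.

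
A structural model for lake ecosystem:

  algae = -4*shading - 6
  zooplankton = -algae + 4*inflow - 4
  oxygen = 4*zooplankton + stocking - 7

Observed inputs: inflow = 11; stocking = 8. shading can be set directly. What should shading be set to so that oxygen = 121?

shading = -4

Substituting into the zooplankton equation gives zooplankton = 4*shading + 46.
Substituting into the oxygen equation gives oxygen = 16*shading + 185.
Solve 16*shading + 185 = 121: shading = (121 - 185) / 16 = -4.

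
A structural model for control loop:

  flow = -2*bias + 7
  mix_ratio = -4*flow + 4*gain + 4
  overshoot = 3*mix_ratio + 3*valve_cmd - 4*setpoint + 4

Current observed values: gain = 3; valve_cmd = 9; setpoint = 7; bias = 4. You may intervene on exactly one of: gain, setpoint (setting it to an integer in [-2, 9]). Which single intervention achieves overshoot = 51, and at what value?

set gain = 2

Intervening on gain: with other inputs at their observed values, overshoot = 12*gain + 27. Solving for 51 gives gain = 2, within [-2, 9].
Intervening on setpoint: overshoot = -4*setpoint + 91. Reaching 51 requires setpoint = 10, outside [-2, 9].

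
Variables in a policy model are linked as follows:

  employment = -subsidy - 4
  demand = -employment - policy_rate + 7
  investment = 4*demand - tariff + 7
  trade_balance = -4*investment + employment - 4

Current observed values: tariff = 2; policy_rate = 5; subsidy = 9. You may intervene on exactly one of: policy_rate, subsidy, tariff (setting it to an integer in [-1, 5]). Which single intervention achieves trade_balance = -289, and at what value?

Intervening on policy_rate: trade_balance = 16*policy_rate - 357. Reaching -289 requires policy_rate = 17/4, not an integer.
Intervening on subsidy: trade_balance = -17*subsidy - 124. Reaching -289 requires subsidy = 165/17, not an integer.
Intervening on tariff: with other inputs at their observed values, trade_balance = 4*tariff - 285. Solving for -289 gives tariff = -1, within [-1, 5].

set tariff = -1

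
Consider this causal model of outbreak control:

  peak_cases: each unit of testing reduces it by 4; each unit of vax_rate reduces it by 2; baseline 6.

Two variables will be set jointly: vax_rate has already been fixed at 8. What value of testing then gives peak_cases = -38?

With vax_rate held at 8:
Substituting into the peak_cases equation gives peak_cases = -4*testing - 10.
Solve -4*testing - 10 = -38: testing = (-38 + 10) / -4 = 7.

testing = 7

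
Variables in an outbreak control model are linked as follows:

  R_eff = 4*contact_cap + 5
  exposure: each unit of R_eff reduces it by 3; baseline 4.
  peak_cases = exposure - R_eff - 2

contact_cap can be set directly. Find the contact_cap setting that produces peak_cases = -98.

Substituting into the exposure equation gives exposure = -12*contact_cap - 11.
Substituting into the peak_cases equation gives peak_cases = -16*contact_cap - 18.
Solve -16*contact_cap - 18 = -98: contact_cap = (-98 + 18) / -16 = 5.

contact_cap = 5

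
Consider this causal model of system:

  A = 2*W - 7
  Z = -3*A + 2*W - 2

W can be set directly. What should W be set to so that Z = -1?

Substituting into the Z equation gives Z = -4*W + 19.
Solve -4*W + 19 = -1: W = (-1 - 19) / -4 = 5.

W = 5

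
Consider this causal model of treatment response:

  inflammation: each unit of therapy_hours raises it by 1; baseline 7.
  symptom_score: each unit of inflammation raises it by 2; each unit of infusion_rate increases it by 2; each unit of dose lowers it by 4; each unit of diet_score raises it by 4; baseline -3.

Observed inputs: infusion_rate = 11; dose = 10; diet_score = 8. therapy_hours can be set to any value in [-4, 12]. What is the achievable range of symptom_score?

17 to 49

Substituting into the symptom_score equation gives symptom_score = 2*therapy_hours + 25.
Linear in therapy_hours, so extremes are at the endpoints: therapy_hours = -4 gives symptom_score = 17; therapy_hours = 12 gives symptom_score = 49.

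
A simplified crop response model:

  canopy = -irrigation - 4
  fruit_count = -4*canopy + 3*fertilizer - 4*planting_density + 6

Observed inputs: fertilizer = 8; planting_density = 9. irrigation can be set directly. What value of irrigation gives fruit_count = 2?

Substituting into the fruit_count equation gives fruit_count = 4*irrigation + 10.
Solve 4*irrigation + 10 = 2: irrigation = (2 - 10) / 4 = -2.

irrigation = -2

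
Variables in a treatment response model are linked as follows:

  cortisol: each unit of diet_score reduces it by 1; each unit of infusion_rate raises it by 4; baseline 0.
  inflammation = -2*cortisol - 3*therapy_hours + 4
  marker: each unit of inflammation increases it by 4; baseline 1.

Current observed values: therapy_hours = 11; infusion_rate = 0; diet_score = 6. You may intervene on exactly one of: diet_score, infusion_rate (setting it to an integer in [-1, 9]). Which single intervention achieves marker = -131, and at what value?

set infusion_rate = 2

Intervening on diet_score: marker = 8*diet_score - 115. Reaching -131 requires diet_score = -2, outside [-1, 9].
Intervening on infusion_rate: with other inputs at their observed values, marker = -32*infusion_rate - 67. Solving for -131 gives infusion_rate = 2, within [-1, 9].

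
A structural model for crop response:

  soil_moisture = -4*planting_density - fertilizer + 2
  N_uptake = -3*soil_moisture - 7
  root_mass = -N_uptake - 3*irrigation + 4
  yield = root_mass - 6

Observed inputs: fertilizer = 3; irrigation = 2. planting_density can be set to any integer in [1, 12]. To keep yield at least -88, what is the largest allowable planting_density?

planting_density = 7

Substituting into the soil_moisture equation gives soil_moisture = -4*planting_density - 1.
Substituting into the N_uptake equation gives N_uptake = 12*planting_density - 4.
root_mass becomes -12*planting_density + 2.
This gives yield = -12*planting_density - 4.
Require -12*planting_density - 4 ≥ -88, so planting_density ≤ 7.
The largest integer in [1, 12] satisfying this is 7.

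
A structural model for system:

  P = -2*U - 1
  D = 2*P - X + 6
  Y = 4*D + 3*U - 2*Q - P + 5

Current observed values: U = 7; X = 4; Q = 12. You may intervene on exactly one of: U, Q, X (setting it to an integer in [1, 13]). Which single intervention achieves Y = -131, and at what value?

set X = 13

Intervening on U: Y = -11*U - 18. Reaching -131 requires U = 113/11, not an integer.
Intervening on Q: Y = -2*Q - 71. Reaching -131 requires Q = 30, outside [1, 13].
Intervening on X: with other inputs at their observed values, Y = -4*X - 79. Solving for -131 gives X = 13, within [1, 13].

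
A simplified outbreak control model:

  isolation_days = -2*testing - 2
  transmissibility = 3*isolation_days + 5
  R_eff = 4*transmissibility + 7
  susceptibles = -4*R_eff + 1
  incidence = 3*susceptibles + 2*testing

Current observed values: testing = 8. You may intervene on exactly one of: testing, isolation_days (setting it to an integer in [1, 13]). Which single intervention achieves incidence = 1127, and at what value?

Intervening on testing: with other inputs at their observed values, incidence = 290*testing - 33. Solving for 1127 gives testing = 4, within [1, 13].
Intervening on isolation_days: incidence = -144*isolation_days - 305. Reaching 1127 requires isolation_days = -179/18, not an integer.

set testing = 4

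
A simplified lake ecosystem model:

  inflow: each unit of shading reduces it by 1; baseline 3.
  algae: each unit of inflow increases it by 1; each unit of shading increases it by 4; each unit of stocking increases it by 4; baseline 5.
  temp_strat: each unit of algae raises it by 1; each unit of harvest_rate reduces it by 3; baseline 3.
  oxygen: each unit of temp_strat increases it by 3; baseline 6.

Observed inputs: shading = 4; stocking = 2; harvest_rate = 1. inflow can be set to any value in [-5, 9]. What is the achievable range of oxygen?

Intervening on inflow fixes its value directly, overriding its dependence on shading.
Substituting into the algae equation gives algae = inflow + 29.
Substituting into the temp_strat equation gives temp_strat = inflow + 29.
oxygen becomes 3*inflow + 93.
Linear in inflow, so extremes are at the endpoints: inflow = -5 gives oxygen = 78; inflow = 9 gives oxygen = 120.

78 to 120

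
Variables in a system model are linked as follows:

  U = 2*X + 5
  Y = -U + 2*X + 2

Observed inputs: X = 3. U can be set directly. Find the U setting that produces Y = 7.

U = 1

Intervening on U fixes its value directly, overriding its dependence on X.
Substituting into the Y equation gives Y = -U + 8.
Solve -U + 8 = 7: U = (7 - 8) / -1 = 1.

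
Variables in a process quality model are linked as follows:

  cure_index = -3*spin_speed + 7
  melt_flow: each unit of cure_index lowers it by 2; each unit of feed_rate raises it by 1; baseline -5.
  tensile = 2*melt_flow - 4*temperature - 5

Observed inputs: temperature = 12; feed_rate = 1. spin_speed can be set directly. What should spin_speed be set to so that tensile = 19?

Substituting into the melt_flow equation gives melt_flow = 6*spin_speed - 18.
This gives tensile = 12*spin_speed - 89.
Solve 12*spin_speed - 89 = 19: spin_speed = (19 + 89) / 12 = 9.

spin_speed = 9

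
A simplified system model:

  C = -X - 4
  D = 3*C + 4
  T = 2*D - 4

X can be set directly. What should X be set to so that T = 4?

Substituting into the D equation gives D = -3*X - 8.
Substituting into the T equation gives T = -6*X - 20.
Solve -6*X - 20 = 4: X = (4 + 20) / -6 = -4.

X = -4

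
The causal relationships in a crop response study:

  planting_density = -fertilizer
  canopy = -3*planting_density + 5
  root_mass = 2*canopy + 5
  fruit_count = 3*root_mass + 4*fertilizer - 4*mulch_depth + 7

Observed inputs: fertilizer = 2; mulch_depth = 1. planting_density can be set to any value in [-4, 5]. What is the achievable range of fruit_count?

-34 to 128

Intervening on planting_density fixes its value directly, overriding its dependence on fertilizer.
Substituting into the root_mass equation gives root_mass = -6*planting_density + 15.
Substituting into the fruit_count equation gives fruit_count = -18*planting_density + 56.
Linear in planting_density, so extremes are at the endpoints: planting_density = -4 gives fruit_count = 128; planting_density = 5 gives fruit_count = -34.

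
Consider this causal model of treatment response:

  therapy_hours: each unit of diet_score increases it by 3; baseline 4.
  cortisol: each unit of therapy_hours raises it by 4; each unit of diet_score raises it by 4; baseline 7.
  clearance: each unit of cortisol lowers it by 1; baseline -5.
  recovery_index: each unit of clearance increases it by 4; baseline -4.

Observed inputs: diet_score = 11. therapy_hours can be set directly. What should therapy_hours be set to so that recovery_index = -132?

Intervening on therapy_hours fixes its value directly, overriding its dependence on diet_score.
Substituting into the cortisol equation gives cortisol = 4*therapy_hours + 51.
Substituting into the clearance equation gives clearance = -4*therapy_hours - 56.
recovery_index becomes -16*therapy_hours - 228.
Solve -16*therapy_hours - 228 = -132: therapy_hours = (-132 + 228) / -16 = -6.

therapy_hours = -6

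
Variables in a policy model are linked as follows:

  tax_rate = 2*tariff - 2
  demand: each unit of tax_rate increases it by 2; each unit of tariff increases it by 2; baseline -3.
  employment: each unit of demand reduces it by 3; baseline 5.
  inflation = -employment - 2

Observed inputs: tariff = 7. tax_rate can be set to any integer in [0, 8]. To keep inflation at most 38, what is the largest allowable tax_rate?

Intervening on tax_rate fixes its value directly, overriding its dependence on tariff.
Substituting into the demand equation gives demand = 2*tax_rate + 11.
This gives employment = -6*tax_rate - 28.
So inflation = 6*tax_rate + 26.
Require 6*tax_rate + 26 ≤ 38, so tax_rate ≤ 2.
The largest integer in [0, 8] satisfying this is 2.

tax_rate = 2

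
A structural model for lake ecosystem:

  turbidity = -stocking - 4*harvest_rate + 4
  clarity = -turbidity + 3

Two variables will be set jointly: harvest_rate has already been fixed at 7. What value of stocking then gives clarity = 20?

With harvest_rate held at 7:
Substituting into the turbidity equation gives turbidity = -stocking - 24.
This gives clarity = stocking + 27.
Solve stocking + 27 = 20: stocking = (20 - 27) / 1 = -7.

stocking = -7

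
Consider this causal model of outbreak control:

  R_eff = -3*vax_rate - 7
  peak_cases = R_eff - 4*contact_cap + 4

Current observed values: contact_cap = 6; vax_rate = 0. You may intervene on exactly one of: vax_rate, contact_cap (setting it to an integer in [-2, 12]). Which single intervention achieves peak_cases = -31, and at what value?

set contact_cap = 7

Intervening on vax_rate: peak_cases = -3*vax_rate - 27. Reaching -31 requires vax_rate = 4/3, not an integer.
Intervening on contact_cap: with other inputs at their observed values, peak_cases = -4*contact_cap - 3. Solving for -31 gives contact_cap = 7, within [-2, 12].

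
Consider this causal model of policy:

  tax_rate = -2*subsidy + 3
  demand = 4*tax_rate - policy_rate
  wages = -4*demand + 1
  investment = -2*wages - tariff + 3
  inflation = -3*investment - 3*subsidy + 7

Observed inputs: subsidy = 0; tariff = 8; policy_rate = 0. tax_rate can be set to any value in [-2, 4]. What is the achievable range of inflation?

Intervening on tax_rate fixes its value directly, overriding its dependence on subsidy.
Substituting into the demand equation gives demand = 4*tax_rate.
Substituting into the wages equation gives wages = -16*tax_rate + 1.
Substituting into the investment equation gives investment = 32*tax_rate - 7.
This gives inflation = -96*tax_rate + 28.
Linear in tax_rate, so extremes are at the endpoints: tax_rate = -2 gives inflation = 220; tax_rate = 4 gives inflation = -356.

-356 to 220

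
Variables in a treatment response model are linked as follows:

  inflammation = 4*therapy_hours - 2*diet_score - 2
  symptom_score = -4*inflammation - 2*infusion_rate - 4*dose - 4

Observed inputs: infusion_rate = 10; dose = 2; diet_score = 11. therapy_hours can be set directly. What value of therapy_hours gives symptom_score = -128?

Substituting into the inflammation equation gives inflammation = 4*therapy_hours - 24.
Substituting into the symptom_score equation gives symptom_score = -16*therapy_hours + 64.
Solve -16*therapy_hours + 64 = -128: therapy_hours = (-128 - 64) / -16 = 12.

therapy_hours = 12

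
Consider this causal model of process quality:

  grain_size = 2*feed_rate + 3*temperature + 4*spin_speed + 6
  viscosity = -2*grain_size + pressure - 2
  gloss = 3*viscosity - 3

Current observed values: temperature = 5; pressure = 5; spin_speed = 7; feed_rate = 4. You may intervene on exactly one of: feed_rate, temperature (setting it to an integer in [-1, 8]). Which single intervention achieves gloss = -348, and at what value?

Intervening on feed_rate: with other inputs at their observed values, gloss = -12*feed_rate - 288. Solving for -348 gives feed_rate = 5, within [-1, 8].
Intervening on temperature: gloss = -18*temperature - 246. Reaching -348 requires temperature = 17/3, not an integer.

set feed_rate = 5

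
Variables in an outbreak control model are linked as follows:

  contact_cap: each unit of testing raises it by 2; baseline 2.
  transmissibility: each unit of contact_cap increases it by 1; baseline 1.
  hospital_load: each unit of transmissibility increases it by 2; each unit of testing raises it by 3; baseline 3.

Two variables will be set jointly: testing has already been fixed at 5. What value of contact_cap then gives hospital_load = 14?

contact_cap = -3

With testing held at 5:
Intervening on contact_cap fixes its value directly, overriding its dependence on testing.
Substituting into the hospital_load equation gives hospital_load = 2*contact_cap + 20.
Solve 2*contact_cap + 20 = 14: contact_cap = (14 - 20) / 2 = -3.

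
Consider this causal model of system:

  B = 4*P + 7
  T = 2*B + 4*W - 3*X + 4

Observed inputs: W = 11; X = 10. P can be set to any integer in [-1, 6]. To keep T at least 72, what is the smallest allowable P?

P = 5

Substituting into the T equation gives T = 8*P + 32.
Require 8*P + 32 ≥ 72, so P ≥ 5.
The smallest integer in [-1, 6] satisfying this is 5.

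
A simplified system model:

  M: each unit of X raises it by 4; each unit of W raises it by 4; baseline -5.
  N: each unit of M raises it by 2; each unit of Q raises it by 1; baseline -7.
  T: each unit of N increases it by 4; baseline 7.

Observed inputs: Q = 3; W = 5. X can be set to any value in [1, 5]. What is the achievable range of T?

Substituting into the M equation gives M = 4*X + 15.
N becomes 8*X + 26.
Substituting into the T equation gives T = 32*X + 111.
Linear in X, so extremes are at the endpoints: X = 1 gives T = 143; X = 5 gives T = 271.

143 to 271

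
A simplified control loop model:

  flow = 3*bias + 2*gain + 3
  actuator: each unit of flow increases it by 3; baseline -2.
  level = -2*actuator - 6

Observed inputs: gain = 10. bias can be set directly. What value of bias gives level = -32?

Substituting into the flow equation gives flow = 3*bias + 23.
Substituting into the actuator equation gives actuator = 9*bias + 67.
Substituting into the level equation gives level = -18*bias - 140.
Solve -18*bias - 140 = -32: bias = (-32 + 140) / -18 = -6.

bias = -6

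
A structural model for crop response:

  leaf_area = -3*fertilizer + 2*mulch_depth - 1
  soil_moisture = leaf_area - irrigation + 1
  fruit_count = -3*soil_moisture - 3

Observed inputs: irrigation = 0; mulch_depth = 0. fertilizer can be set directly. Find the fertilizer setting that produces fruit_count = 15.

Substituting into the leaf_area equation gives leaf_area = -3*fertilizer - 1.
This gives soil_moisture = -3*fertilizer.
Substituting into the fruit_count equation gives fruit_count = 9*fertilizer - 3.
Solve 9*fertilizer - 3 = 15: fertilizer = (15 + 3) / 9 = 2.

fertilizer = 2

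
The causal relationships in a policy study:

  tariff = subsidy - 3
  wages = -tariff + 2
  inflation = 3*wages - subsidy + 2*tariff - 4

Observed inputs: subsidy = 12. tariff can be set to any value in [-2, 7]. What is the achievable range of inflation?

-17 to -8

Intervening on tariff fixes its value directly, overriding its dependence on subsidy.
Substituting into the inflation equation gives inflation = -tariff - 10.
Linear in tariff, so extremes are at the endpoints: tariff = -2 gives inflation = -8; tariff = 7 gives inflation = -17.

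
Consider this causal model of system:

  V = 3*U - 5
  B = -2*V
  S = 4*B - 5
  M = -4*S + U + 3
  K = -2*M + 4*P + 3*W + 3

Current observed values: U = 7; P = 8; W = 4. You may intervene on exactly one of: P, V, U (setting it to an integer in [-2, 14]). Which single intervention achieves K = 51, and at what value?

Intervening on P: K = 4*P - 1069. Reaching 51 requires P = 280, outside [-2, 14].
Intervening on V: with other inputs at their observed values, K = -64*V - 13. Solving for 51 gives V = -1, within [-2, 14].
Intervening on U: K = -194*U + 321. Reaching 51 requires U = 135/97, not an integer.

set V = -1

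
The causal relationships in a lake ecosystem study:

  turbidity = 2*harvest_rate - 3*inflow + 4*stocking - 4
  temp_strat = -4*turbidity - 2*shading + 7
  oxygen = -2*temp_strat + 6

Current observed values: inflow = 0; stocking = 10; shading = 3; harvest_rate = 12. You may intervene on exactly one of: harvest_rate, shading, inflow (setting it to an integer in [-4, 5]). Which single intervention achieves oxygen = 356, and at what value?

set harvest_rate = 4

Intervening on harvest_rate: with other inputs at their observed values, oxygen = 16*harvest_rate + 292. Solving for 356 gives harvest_rate = 4, within [-4, 5].
Intervening on shading: oxygen = 4*shading + 472. Reaching 356 requires shading = -29, outside [-4, 5].
Intervening on inflow: oxygen = -24*inflow + 484. Reaching 356 requires inflow = 16/3, not an integer.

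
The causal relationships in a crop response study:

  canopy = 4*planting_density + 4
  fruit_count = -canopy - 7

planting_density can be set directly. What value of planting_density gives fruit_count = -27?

Substituting into the fruit_count equation gives fruit_count = -4*planting_density - 11.
Solve -4*planting_density - 11 = -27: planting_density = (-27 + 11) / -4 = 4.

planting_density = 4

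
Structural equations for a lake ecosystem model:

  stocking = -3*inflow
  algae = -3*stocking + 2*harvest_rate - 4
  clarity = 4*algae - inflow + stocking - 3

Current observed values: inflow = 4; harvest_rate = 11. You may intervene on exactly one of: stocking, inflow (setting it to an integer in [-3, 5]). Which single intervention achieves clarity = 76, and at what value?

Intervening on stocking: with other inputs at their observed values, clarity = -11*stocking + 65. Solving for 76 gives stocking = -1, within [-3, 5].
Intervening on inflow: clarity = 32*inflow + 69. Reaching 76 requires inflow = 7/32, not an integer.

set stocking = -1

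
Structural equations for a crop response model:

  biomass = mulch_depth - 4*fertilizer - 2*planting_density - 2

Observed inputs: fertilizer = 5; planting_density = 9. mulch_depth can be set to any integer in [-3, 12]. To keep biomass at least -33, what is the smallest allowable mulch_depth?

mulch_depth = 7

Substituting into the biomass equation gives biomass = mulch_depth - 40.
Require mulch_depth - 40 ≥ -33, so mulch_depth ≥ 7.
The smallest integer in [-3, 12] satisfying this is 7.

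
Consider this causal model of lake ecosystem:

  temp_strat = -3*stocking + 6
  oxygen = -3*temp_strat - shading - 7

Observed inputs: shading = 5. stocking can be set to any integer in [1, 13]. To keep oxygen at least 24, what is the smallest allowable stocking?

Substituting into the oxygen equation gives oxygen = 9*stocking - 30.
Require 9*stocking - 30 ≥ 24, so stocking ≥ 6.
The smallest integer in [1, 13] satisfying this is 6.

stocking = 6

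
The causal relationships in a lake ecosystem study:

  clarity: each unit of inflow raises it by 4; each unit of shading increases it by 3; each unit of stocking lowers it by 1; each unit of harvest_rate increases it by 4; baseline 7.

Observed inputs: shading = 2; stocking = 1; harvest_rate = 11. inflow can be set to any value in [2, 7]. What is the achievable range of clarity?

Substituting into the clarity equation gives clarity = 4*inflow + 56.
Linear in inflow, so extremes are at the endpoints: inflow = 2 gives clarity = 64; inflow = 7 gives clarity = 84.

64 to 84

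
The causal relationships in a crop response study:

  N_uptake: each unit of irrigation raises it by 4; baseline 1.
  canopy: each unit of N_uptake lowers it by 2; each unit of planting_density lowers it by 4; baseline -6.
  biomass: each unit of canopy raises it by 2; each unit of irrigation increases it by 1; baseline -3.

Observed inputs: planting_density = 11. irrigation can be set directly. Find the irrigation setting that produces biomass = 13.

Substituting into the canopy equation gives canopy = -8*irrigation - 52.
This gives biomass = -15*irrigation - 107.
Solve -15*irrigation - 107 = 13: irrigation = (13 + 107) / -15 = -8.

irrigation = -8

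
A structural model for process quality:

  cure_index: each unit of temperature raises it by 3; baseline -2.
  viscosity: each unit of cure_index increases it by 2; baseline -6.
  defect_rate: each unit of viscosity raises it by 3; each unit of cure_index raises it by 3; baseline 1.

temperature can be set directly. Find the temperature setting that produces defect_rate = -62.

Substituting into the viscosity equation gives viscosity = 6*temperature - 10.
So defect_rate = 27*temperature - 35.
Solve 27*temperature - 35 = -62: temperature = (-62 + 35) / 27 = -1.

temperature = -1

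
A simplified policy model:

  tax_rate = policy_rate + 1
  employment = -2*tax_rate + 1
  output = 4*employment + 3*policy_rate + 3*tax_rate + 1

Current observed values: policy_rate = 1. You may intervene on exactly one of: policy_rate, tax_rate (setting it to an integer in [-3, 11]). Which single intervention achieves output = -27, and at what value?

Intervening on policy_rate: output = -2*policy_rate. Reaching -27 requires policy_rate = 27/2, not an integer.
Intervening on tax_rate: with other inputs at their observed values, output = -5*tax_rate + 8. Solving for -27 gives tax_rate = 7, within [-3, 11].

set tax_rate = 7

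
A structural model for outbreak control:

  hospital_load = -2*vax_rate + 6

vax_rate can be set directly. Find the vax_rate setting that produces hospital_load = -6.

Solve -2*vax_rate + 6 = -6: vax_rate = (-6 - 6) / -2 = 6.

vax_rate = 6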